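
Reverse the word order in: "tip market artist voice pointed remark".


Original: "tip market artist voice pointed remark"
Words (1..n): tip | market | artist | voice | pointed | remark
Reversed (n..1): remark | pointed | voice | artist | market | tip
Result = "remark pointed voice artist market tip"


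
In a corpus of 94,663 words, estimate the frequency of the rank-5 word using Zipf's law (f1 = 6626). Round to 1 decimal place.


Zipf's law: f(r) = f(1) / r
f(1) = 6626
f(5) = 6626 / 5
= 1325.2 occurrences


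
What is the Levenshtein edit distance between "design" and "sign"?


Word 1: "design" (length 6)
Word 2: "sign" (length 4)
One optimal edit sequence (insert/delete/substitute each cost 1):
  1. delete 'd'  (+1)
  2. delete 'e'  (+1)
  3. keep 's'
  4. keep 'i'
  5. keep 'g'
  6. keep 'n'
Total edit operations: 2
Edit distance = 2


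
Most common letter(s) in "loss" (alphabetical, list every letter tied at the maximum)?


Word: "loss"
Letter counts:
  'l': 1
  'o': 1
  's': 2
Maximum count = 2
Most frequent = 's' (2 times each)


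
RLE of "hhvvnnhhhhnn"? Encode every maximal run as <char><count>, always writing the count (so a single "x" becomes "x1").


String: "hhvvnnhhhhnn"
Scanning for consecutive runs:
  'h' x 2
  'v' x 2
  'n' x 2
  'h' x 4
  'n' x 2
RLE = "h2v2n2h4n2"


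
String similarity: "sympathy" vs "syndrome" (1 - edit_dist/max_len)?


Word 1: "sympathy" (length 8)
Word 2: "syndrome" (length 8)
One optimal edit sequence:
  1. keep 's'
  2. keep 'y'
  3. substitute 'm' -> 'n'  (+1)
  4. substitute 'p' -> 'd'  (+1)
  5. substitute 'a' -> 'r'  (+1)
  6. substitute 't' -> 'o'  (+1)
  7. substitute 'h' -> 'm'  (+1)
  8. substitute 'y' -> 'e'  (+1)
Edit distance = 6
Max length = max(8, 8) = 8
Similarity = 1 - 6/8
= 0.2500


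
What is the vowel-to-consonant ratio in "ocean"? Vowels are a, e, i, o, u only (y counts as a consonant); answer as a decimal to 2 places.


Word: "ocean"
Vowels (a,e,i,o,u): 3
Consonants: 2
Ratio = 3/2
= 1.50


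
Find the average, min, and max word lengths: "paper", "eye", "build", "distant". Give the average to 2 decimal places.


Lengths: "paper"=5, "eye"=3, "build"=5, "distant"=7
Sum = 20, Count = 4
Average = 20/4 = 5.00
= avg=5.00, min=3, max=7


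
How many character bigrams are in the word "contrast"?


Word: "contrast" (length 8)
Number of 2-grams = length - 2 + 1 = 8 - 2 + 1
= 7


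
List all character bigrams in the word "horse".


Word: "horse" (length 5)
Number of bigrams = 5 - 2 + 1 = 4
  Position 0: "ho"
  Position 1: "or"
  Position 2: "rs"
  Position 3: "se"
Bigrams = "ho", "or", "rs", "se"


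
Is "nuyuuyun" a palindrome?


Word: "nuyuuyun"
Reversed: "nuyuuyun"
Forward == Backward? nuyuuyun == nuyuuyun
Palindrome = Yes


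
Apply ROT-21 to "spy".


Word: "spy"
Shift: 21
Each letter → (letter + shift) mod 26:
  's' (18) + 21 = 13 → 'n'
  'p' (15) + 21 = 10 → 'k'
  'y' (24) + 21 = 19 → 't'
Result = "nkt"


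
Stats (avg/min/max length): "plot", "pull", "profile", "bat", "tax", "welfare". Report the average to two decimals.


Lengths: "plot"=4, "pull"=4, "profile"=7, "bat"=3, "tax"=3, "welfare"=7
Sum = 28, Count = 6
Average = 28/6 = 4.67
= avg=4.67, min=3, max=7


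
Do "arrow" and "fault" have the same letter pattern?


Pattern of "arrow": [0, 1, 1, 2, 3]
Pattern of "fault": [0, 1, 2, 3, 4]
Patterns do not match
Same pattern = No


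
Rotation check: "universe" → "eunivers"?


Word: "universe", Candidate: "eunivers"
Method: check if candidate is substring of word+word
"universeuniverse" contains "eunivers"? Yes
Is rotation = Yes


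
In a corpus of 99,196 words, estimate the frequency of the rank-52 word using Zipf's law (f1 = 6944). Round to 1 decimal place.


Zipf's law: f(r) = f(1) / r
f(1) = 6944
f(52) = 6944 / 52
= 133.5 occurrences


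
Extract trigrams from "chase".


Word: "chase" (length 5)
Number of trigrams = 5 - 3 + 1 = 3
  Position 0: "cha"
  Position 1: "has"
  Position 2: "ase"
Trigrams = "cha", "has", "ase"


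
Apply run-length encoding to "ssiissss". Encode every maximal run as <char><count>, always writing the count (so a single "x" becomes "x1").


String: "ssiissss"
Scanning for consecutive runs:
  's' x 2
  'i' x 2
  's' x 4
RLE = "s2i2s4"


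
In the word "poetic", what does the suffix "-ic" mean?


Suffix: -ic
As in: poetic -> poet + -ic
Meaning = relating to


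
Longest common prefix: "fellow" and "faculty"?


Word 1: "fellow"
Word 2: "faculty"
Comparing from start:
  Pos 0: 'f' == 'f'
  Pos 1: 'e' != 'a' (stop)
LCP = "f" (length 1)


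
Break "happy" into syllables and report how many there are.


Word: "happy"
Syllable breakdown: hap · py
Counting: 2 parts
= 2 syllables


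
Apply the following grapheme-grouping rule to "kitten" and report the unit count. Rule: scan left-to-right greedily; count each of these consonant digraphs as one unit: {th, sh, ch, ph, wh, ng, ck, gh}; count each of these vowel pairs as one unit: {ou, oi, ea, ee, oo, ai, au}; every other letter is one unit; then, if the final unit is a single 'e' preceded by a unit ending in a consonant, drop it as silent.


Word: "kitten" (6 letters)
Left-to-right scan:
  [1] 'k' (letter)
  [2] 'i' (letter)
  [3] 't' (letter)
  [4] 't' (letter)
  [5] 'e' (letter)
  [6] 'n' (letter)
Units from scan: 6
Sound units = 6 units


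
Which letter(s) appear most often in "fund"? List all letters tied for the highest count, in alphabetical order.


Word: "fund"
Letter counts:
  'd': 1
  'f': 1
  'n': 1
  'u': 1
Maximum count = 1
Most frequent = 'd', 'f', 'n', 'u' (1 time each)


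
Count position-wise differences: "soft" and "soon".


Comparing character by character (same length = 4):
  Pos 0: 's' vs 's' =
  Pos 1: 'o' vs 'o' =
  Pos 2: 'f' vs 'o' !=
  Pos 3: 't' vs 'n' !=
Hamming distance = 2


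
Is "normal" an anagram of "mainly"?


Word 1: "mainly" → sorted: ailmny
Word 2: "normal" → sorted: almnor
Same letters? ailmny != almnor
Anagram = No


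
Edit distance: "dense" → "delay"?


Word 1: "dense" (length 5)
Word 2: "delay" (length 5)
One optimal edit sequence (insert/delete/substitute each cost 1):
  1. keep 'd'
  2. keep 'e'
  3. substitute 'n' -> 'l'  (+1)
  4. substitute 's' -> 'a'  (+1)
  5. substitute 'e' -> 'y'  (+1)
Total edit operations: 3
Edit distance = 3


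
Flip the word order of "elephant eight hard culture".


Original: "elephant eight hard culture"
Words (1..n): elephant | eight | hard | culture
Reversed (n..1): culture | hard | eight | elephant
Result = "culture hard eight elephant"


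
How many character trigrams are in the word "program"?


Word: "program" (length 7)
Number of 3-grams = length - 3 + 1 = 7 - 3 + 1
= 5


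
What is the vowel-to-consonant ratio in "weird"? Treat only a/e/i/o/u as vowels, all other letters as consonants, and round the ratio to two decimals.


Word: "weird"
Vowels (a,e,i,o,u): 2
Consonants: 3
Ratio = 2/3
= 0.67


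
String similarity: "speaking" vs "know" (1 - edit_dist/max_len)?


Word 1: "speaking" (length 8)
Word 2: "know" (length 4)
One optimal edit sequence:
  1. delete 's'  (+1)
  2. delete 'p'  (+1)
  3. delete 'e'  (+1)
  4. delete 'a'  (+1)
  5. keep 'k'
  6. substitute 'i' -> 'n'  (+1)
  7. substitute 'n' -> 'o'  (+1)
  8. substitute 'g' -> 'w'  (+1)
Edit distance = 7
Max length = max(8, 4) = 8
Similarity = 1 - 7/8
= 0.1250


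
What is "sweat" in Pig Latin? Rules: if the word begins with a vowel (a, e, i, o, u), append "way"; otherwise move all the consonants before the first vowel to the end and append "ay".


Word: "sweat"
Starts with consonant(s) → move to end, add 'ay'
Consonant cluster: "sw"
Pig Latin = "eatsway"


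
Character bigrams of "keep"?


Word: "keep" (length 4)
Number of bigrams = 4 - 2 + 1 = 3
  Position 0: "ke"
  Position 1: "ee"
  Position 2: "ep"
Bigrams = "ke", "ee", "ep"


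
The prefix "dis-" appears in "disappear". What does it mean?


Prefix: dis-
Example: disappear (dis- + appear)
Meaning = not / opposite


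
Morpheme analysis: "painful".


Word: "painful"
Morphemes: pain / -ful
Each morpheme carries meaning
= 2 morphemes


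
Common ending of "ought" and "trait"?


Word 1: "ought"
Word 2: "trait"
Comparing from end:
  Pos -1: 't' == 't'
  Pos -2: 'h' != 'i' (stop)
LCS = "t" (length 1)


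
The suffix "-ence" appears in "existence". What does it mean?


Suffix: -ence
As in: existence -> exist + -ence
Meaning = state of


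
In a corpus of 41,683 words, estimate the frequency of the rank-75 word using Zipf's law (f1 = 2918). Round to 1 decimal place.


Zipf's law: f(r) = f(1) / r
f(1) = 2918
f(75) = 2918 / 75
= 38.9 occurrences


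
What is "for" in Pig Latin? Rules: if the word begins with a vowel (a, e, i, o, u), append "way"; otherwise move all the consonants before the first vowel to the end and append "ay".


Word: "for"
Starts with consonant(s) → move to end, add 'ay'
Consonant cluster: "f"
Pig Latin = "orfay"


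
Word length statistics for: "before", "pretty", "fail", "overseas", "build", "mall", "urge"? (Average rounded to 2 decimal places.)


Lengths: "before"=6, "pretty"=6, "fail"=4, "overseas"=8, "build"=5, "mall"=4, "urge"=4
Sum = 37, Count = 7
Average = 37/7 = 5.29
= avg=5.29, min=4, max=8


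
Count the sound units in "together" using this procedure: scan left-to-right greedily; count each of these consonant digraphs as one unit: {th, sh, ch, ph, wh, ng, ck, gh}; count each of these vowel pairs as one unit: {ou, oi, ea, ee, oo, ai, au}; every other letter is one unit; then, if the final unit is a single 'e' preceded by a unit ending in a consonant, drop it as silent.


Word: "together" (8 letters)
Left-to-right scan:
  1. 't' (letter)
  2. 'o' (letter)
  3. 'g' (letter)
  4. 'e' (letter)
  5. 'th' (digraph)
  6. 'e' (letter)
  7. 'r' (letter)
Units from scan: 7
Sound units = 7 units


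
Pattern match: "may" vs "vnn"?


Pattern of "may": [0, 1, 2]
Pattern of "vnn": [0, 1, 1]
Patterns do not match
Same pattern = No


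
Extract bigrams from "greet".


Word: "greet" (length 5)
Number of bigrams = 5 - 2 + 1 = 4
  Position 0: "gr"
  Position 1: "re"
  Position 2: "ee"
  Position 3: "et"
Bigrams = "gr", "re", "ee", "et"


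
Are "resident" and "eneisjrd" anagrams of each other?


Word 1: "resident" → sorted: deeinrst
Word 2: "eneisjrd" → sorted: deeijnrs
Same letters? deeinrst != deeijnrs
Anagram = No


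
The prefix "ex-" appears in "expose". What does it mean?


Prefix: ex-
Example: expose = ex- + pose
Meaning = out / former


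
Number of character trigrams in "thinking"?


Word: "thinking" (length 8)
Number of 3-grams = length - 3 + 1 = 8 - 3 + 1
= 6


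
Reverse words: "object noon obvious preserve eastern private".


Original: "object noon obvious preserve eastern private"
Words (1..n): object | noon | obvious | preserve | eastern | private
Reversed (n..1): private | eastern | preserve | obvious | noon | object
Result = "private eastern preserve obvious noon object"


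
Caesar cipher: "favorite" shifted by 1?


Word: "favorite"
Shift: 1
Each letter → (letter + shift) mod 26:
  'f' (5) + 1 = 6 → 'g'
  'a' (0) + 1 = 1 → 'b'
  'v' (21) + 1 = 22 → 'w'
  'o' (14) + 1 = 15 → 'p'
  'r' (17) + 1 = 18 → 's'
  'i' (8) + 1 = 9 → 'j'
  't' (19) + 1 = 20 → 'u'
  'e' (4) + 1 = 5 → 'f'
Result = "gbwpsjuf"


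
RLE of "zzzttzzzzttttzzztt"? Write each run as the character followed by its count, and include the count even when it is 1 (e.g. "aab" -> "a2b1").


String: "zzzttzzzzttttzzztt"
Scanning for consecutive runs:
  'z' x 3
  't' x 2
  'z' x 4
  't' x 4
  'z' x 3
  't' x 2
RLE = "z3t2z4t4z3t2"


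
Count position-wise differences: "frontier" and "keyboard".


Comparing character by character (same length = 8):
  Pos 0: 'f' vs 'k' !=
  Pos 1: 'r' vs 'e' !=
  Pos 2: 'o' vs 'y' !=
  Pos 3: 'n' vs 'b' !=
  Pos 4: 't' vs 'o' !=
  Pos 5: 'i' vs 'a' !=
  Pos 6: 'e' vs 'r' !=
  Pos 7: 'r' vs 'd' !=
Hamming distance = 8


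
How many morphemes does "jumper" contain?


Word: "jumper"
Morphemes: jump + -er
Each morpheme carries meaning
= 2 morphemes


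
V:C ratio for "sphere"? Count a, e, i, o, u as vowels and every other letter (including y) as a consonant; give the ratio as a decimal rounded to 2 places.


Word: "sphere"
Vowels (a,e,i,o,u): 2
Consonants: 4
Ratio = 2/4
= 0.50


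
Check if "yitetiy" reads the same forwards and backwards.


Word: "yitetiy"
Reversed: "yitetiy"
Forward == Backward? yitetiy == yitetiy
Palindrome = Yes


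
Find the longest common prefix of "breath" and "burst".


Word 1: "breath"
Word 2: "burst"
Comparing from start:
  Pos 0: 'b' == 'b'
  Pos 1: 'r' != 'u' (stop)
LCP = "b" (length 1)


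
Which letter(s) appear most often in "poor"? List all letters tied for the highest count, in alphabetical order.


Word: "poor"
Letter counts:
  'o': 2
  'p': 1
  'r': 1
Maximum count = 2
Most frequent = 'o' (2 times each)


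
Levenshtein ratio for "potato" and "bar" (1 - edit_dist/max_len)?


Word 1: "potato" (length 6)
Word 2: "bar" (length 3)
One optimal edit sequence:
  1. delete 'p'  (+1)
  2. delete 'o'  (+1)
  3. substitute 't' -> 'b'  (+1)
  4. keep 'a'
  5. delete 't'  (+1)
  6. substitute 'o' -> 'r'  (+1)
Edit distance = 5
Max length = max(6, 3) = 6
Similarity = 1 - 5/6
= 0.1667


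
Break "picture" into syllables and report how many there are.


Word: "picture"
Syllable breakdown: pic · ture
Counting: 2 parts
= 2 syllables


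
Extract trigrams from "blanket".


Word: "blanket" (length 7)
Number of trigrams = 7 - 3 + 1 = 5
  Position 0: "bla"
  Position 1: "lan"
  Position 2: "ank"
  Position 3: "nke"
  Position 4: "ket"
Trigrams = "bla", "lan", "ank", "nke", "ket"


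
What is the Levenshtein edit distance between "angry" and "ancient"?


Word 1: "angry" (length 5)
Word 2: "ancient" (length 7)
One optimal edit sequence (insert/delete/substitute each cost 1):
  1. keep 'a'
  2. keep 'n'
  3. insert 'c'  (+1)
  4. insert 'i'  (+1)
  5. substitute 'g' -> 'e'  (+1)
  6. substitute 'r' -> 'n'  (+1)
  7. substitute 'y' -> 't'  (+1)
Total edit operations: 5
Edit distance = 5


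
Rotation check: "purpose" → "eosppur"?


Word: "purpose", Candidate: "eosppur"
Method: check if candidate is substring of word+word
"purposepurpose" contains "eosppur"? No
Is rotation = No


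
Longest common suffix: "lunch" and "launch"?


Word 1: "lunch"
Word 2: "launch"
Comparing from end:
  Pos -1: 'h' == 'h'
  Pos -2: 'c' == 'c'
  Pos -3: 'n' == 'n'
  Pos -4: 'u' == 'u'
  Pos -5: 'l' != 'a' (stop)
LCS = "unch" (length 4)


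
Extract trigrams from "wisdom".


Word: "wisdom" (length 6)
Number of trigrams = 6 - 3 + 1 = 4
  Position 0: "wis"
  Position 1: "isd"
  Position 2: "sdo"
  Position 3: "dom"
Trigrams = "wis", "isd", "sdo", "dom"


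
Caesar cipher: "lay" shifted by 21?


Word: "lay"
Shift: 21
Each letter → (letter + shift) mod 26:
  'l' (11) + 21 = 6 → 'g'
  'a' (0) + 21 = 21 → 'v'
  'y' (24) + 21 = 19 → 't'
Result = "gvt"


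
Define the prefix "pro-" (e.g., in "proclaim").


Prefix: pro-
Example: proclaim (pro- + claim)
Meaning = forward / in favor of


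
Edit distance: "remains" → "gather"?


Word 1: "remains" (length 7)
Word 2: "gather" (length 6)
One optimal edit sequence (insert/delete/substitute each cost 1):
  1. delete 'r'  (+1)
  2. substitute 'e' -> 'g'  (+1)
  3. substitute 'm' -> 'a'  (+1)
  4. substitute 'a' -> 't'  (+1)
  5. substitute 'i' -> 'h'  (+1)
  6. substitute 'n' -> 'e'  (+1)
  7. substitute 's' -> 'r'  (+1)
Total edit operations: 7
Edit distance = 7


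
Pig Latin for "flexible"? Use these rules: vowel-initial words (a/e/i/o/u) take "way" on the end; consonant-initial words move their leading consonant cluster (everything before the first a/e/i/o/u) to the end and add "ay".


Word: "flexible"
Starts with consonant(s) → move to end, add 'ay'
Consonant cluster: "fl"
Pig Latin = "exibleflay"


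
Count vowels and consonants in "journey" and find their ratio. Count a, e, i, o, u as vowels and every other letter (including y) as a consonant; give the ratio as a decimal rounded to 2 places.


Word: "journey"
Vowels (a,e,i,o,u): 3
Consonants: 4
Ratio = 3/4
= 0.75


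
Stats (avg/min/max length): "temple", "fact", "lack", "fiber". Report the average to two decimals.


Lengths: "temple"=6, "fact"=4, "lack"=4, "fiber"=5
Sum = 19, Count = 4
Average = 19/4 = 4.75
= avg=4.75, min=4, max=6


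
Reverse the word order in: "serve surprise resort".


Original: "serve surprise resort"
Words (1..n): serve | surprise | resort
Reversed (n..1): resort | surprise | serve
Result = "resort surprise serve"


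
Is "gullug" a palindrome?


Word: "gullug"
Reversed: "gullug"
Forward == Backward? gullug == gullug
Palindrome = Yes


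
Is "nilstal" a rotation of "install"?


Word: "install", Candidate: "nilstal"
Method: check if candidate is substring of word+word
"installinstall" contains "nilstal"? No
Is rotation = No


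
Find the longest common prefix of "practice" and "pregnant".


Word 1: "practice"
Word 2: "pregnant"
Comparing from start:
  Pos 0: 'p' == 'p'
  Pos 1: 'r' == 'r'
  Pos 2: 'a' != 'e' (stop)
LCP = "pr" (length 2)


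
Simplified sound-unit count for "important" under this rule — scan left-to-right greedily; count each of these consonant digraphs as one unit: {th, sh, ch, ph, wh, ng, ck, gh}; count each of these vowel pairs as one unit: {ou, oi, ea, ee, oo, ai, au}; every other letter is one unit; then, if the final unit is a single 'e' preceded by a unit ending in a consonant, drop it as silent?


Word: "important" (9 letters)
Left-to-right scan:
  1. 'i' (letter)
  2. 'm' (letter)
  3. 'p' (letter)
  4. 'o' (letter)
  5. 'r' (letter)
  6. 't' (letter)
  7. 'a' (letter)
  8. 'n' (letter)
  9. 't' (letter)
Units from scan: 9
Sound units = 9 units


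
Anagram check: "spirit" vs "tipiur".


Word 1: "spirit" → sorted: iiprst
Word 2: "tipiur" → sorted: iiprtu
Same letters? iiprst != iiprtu
Anagram = No


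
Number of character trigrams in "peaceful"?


Word: "peaceful" (length 8)
Number of 3-grams = length - 3 + 1 = 8 - 3 + 1
= 6


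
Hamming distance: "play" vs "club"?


Comparing character by character (same length = 4):
  Pos 0: 'p' vs 'c' !=
  Pos 1: 'l' vs 'l' =
  Pos 2: 'a' vs 'u' !=
  Pos 3: 'y' vs 'b' !=
Hamming distance = 3


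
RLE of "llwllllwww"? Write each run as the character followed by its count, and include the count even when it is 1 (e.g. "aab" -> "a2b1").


String: "llwllllwww"
Scanning for consecutive runs:
  'l' x 2
  'w' x 1
  'l' x 4
  'w' x 3
RLE = "l2w1l4w3"


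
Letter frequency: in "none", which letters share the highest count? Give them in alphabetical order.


Word: "none"
Letter counts:
  'e': 1
  'n': 2
  'o': 1
Maximum count = 2
Most frequent = 'n' (2 times each)


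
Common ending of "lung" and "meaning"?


Word 1: "lung"
Word 2: "meaning"
Comparing from end:
  Pos -1: 'g' == 'g'
  Pos -2: 'n' == 'n'
  Pos -3: 'u' != 'i' (stop)
LCS = "ng" (length 2)


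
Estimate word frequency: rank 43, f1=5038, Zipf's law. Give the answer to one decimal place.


Zipf's law: f(r) = f(1) / r
f(1) = 5038
f(43) = 5038 / 43
= 117.2 occurrences


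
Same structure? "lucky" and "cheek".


Pattern of "lucky": [0, 1, 2, 3, 4]
Pattern of "cheek": [0, 1, 2, 2, 3]
Patterns do not match
Same pattern = No


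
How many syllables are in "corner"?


Word: "corner"
Syllable breakdown: cor-ner
Counting: 2 parts
= 2 syllables


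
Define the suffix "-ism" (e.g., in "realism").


Suffix: -ism
Example: realism = real + -ism
Meaning = belief / practice


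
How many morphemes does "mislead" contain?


Word: "mislead"
Morphemes: mis- + lead
Each morpheme carries meaning
= 2 morphemes


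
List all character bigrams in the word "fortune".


Word: "fortune" (length 7)
Number of bigrams = 7 - 2 + 1 = 6
  Position 0: "fo"
  Position 1: "or"
  Position 2: "rt"
  Position 3: "tu"
  Position 4: "un"
  Position 5: "ne"
Bigrams = "fo", "or", "rt", "tu", "un", "ne"


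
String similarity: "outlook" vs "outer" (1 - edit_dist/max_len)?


Word 1: "outlook" (length 7)
Word 2: "outer" (length 5)
One optimal edit sequence:
  1. keep 'o'
  2. keep 'u'
  3. keep 't'
  4. delete 'l'  (+1)
  5. delete 'o'  (+1)
  6. substitute 'o' -> 'e'  (+1)
  7. substitute 'k' -> 'r'  (+1)
Edit distance = 4
Max length = max(7, 5) = 7
Similarity = 1 - 4/7
= 0.4286


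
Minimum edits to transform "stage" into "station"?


Word 1: "stage" (length 5)
Word 2: "station" (length 7)
One optimal edit sequence (insert/delete/substitute each cost 1):
  1. keep 's'
  2. keep 't'
  3. keep 'a'
  4. insert 't'  (+1)
  5. insert 'i'  (+1)
  6. substitute 'g' -> 'o'  (+1)
  7. substitute 'e' -> 'n'  (+1)
Total edit operations: 4
Edit distance = 4


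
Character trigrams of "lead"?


Word: "lead" (length 4)
Number of trigrams = 4 - 3 + 1 = 2
  Position 0: "lea"
  Position 1: "ead"
Trigrams = "lea", "ead"


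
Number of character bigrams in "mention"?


Word: "mention" (length 7)
Number of 2-grams = length - 2 + 1 = 7 - 2 + 1
= 6


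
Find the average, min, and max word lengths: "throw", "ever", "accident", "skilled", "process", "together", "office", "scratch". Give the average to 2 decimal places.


Lengths: "throw"=5, "ever"=4, "accident"=8, "skilled"=7, "process"=7, "together"=8, "office"=6, "scratch"=7
Sum = 52, Count = 8
Average = 52/8 = 6.50
= avg=6.50, min=4, max=8


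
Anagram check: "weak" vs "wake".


Word 1: "weak" → sorted: aekw
Word 2: "wake" → sorted: aekw
Same letters? aekw == aekw
Anagram = Yes


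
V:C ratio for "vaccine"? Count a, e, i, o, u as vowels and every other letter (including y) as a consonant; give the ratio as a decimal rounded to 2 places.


Word: "vaccine"
Vowels (a,e,i,o,u): 3
Consonants: 4
Ratio = 3/4
= 0.75


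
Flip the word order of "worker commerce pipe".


Original: "worker commerce pipe"
Words (1..n): worker | commerce | pipe
Reversed (n..1): pipe | commerce | worker
Result = "pipe commerce worker"


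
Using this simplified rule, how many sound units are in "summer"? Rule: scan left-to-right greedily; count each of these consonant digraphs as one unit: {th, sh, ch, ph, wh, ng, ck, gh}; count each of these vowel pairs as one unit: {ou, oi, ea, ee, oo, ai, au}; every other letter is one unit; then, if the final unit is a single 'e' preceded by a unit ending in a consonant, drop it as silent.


Word: "summer" (6 letters)
Left-to-right scan:
  (1) 's' (letter)
  (2) 'u' (letter)
  (3) 'm' (letter)
  (4) 'm' (letter)
  (5) 'e' (letter)
  (6) 'r' (letter)
Units from scan: 6
Sound units = 6 units


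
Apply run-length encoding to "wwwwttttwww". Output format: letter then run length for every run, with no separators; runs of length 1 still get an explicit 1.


String: "wwwwttttwww"
Scanning for consecutive runs:
  'w' x 4
  't' x 4
  'w' x 3
RLE = "w4t4w3"


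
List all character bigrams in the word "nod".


Word: "nod" (length 3)
Number of bigrams = 3 - 2 + 1 = 2
  Position 0: "no"
  Position 1: "od"
Bigrams = "no", "od"


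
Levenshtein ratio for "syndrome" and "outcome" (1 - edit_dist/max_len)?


Word 1: "syndrome" (length 8)
Word 2: "outcome" (length 7)
One optimal edit sequence:
  1. delete 's'  (+1)
  2. substitute 'y' -> 'o'  (+1)
  3. substitute 'n' -> 'u'  (+1)
  4. substitute 'd' -> 't'  (+1)
  5. substitute 'r' -> 'c'  (+1)
  6. keep 'o'
  7. keep 'm'
  8. keep 'e'
Edit distance = 5
Max length = max(8, 7) = 8
Similarity = 1 - 5/8
= 0.3750


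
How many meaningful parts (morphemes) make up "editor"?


Word: "editor"
Morphemes: edit | -or
Each morpheme carries meaning
= 2 morphemes


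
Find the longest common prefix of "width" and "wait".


Word 1: "width"
Word 2: "wait"
Comparing from start:
  Pos 0: 'w' == 'w'
  Pos 1: 'i' != 'a' (stop)
LCP = "w" (length 1)


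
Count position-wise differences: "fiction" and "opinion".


Comparing character by character (same length = 7):
  Pos 0: 'f' vs 'o' !=
  Pos 1: 'i' vs 'p' !=
  Pos 2: 'c' vs 'i' !=
  Pos 3: 't' vs 'n' !=
  Pos 4: 'i' vs 'i' =
  Pos 5: 'o' vs 'o' =
  Pos 6: 'n' vs 'n' =
Hamming distance = 4


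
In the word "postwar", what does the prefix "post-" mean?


Prefix: post-
Example: postwar (post- + war)
Meaning = after


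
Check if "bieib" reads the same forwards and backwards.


Word: "bieib"
Reversed: "bieib"
Forward == Backward? bieib == bieib
Palindrome = Yes


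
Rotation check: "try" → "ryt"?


Word: "try", Candidate: "ryt"
Method: check if candidate is substring of word+word
"trytry" contains "ryt"? Yes
Is rotation = Yes


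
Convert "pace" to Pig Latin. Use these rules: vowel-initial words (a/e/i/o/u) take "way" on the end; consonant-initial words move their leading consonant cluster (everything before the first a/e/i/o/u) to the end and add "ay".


Word: "pace"
Starts with consonant(s) → move to end, add 'ay'
Consonant cluster: "p"
Pig Latin = "acepay"


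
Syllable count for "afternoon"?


Word: "afternoon"
Syllable breakdown: af-ter-noon
Counting: 3 parts
= 3 syllables


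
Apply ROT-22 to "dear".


Word: "dear"
Shift: 22
Each letter → (letter + shift) mod 26:
  'd' (3) + 22 = 25 → 'z'
  'e' (4) + 22 = 0 → 'a'
  'a' (0) + 22 = 22 → 'w'
  'r' (17) + 22 = 13 → 'n'
Result = "zawn"


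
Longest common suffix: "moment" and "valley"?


Word 1: "moment"
Word 2: "valley"
Comparing from end:
  Pos -1: 't' != 'y' (stop)
LCS = "" (length 0)


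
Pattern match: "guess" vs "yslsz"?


Pattern of "guess": [0, 1, 2, 3, 3]
Pattern of "yslsz": [0, 1, 2, 1, 3]
Patterns do not match
Same pattern = No


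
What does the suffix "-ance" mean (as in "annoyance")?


Suffix: -ance
Example: annoyance (annoy + -ance)
Meaning = state of


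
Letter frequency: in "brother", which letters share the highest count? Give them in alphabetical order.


Word: "brother"
Letter counts:
  'b': 1
  'e': 1
  'h': 1
  'o': 1
  'r': 2
  't': 1
Maximum count = 2
Most frequent = 'r' (2 times each)


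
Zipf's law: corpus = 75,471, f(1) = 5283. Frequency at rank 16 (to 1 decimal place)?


Zipf's law: f(r) = f(1) / r
f(1) = 5283
f(16) = 5283 / 16
= 330.2 occurrences


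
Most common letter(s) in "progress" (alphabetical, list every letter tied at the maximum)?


Word: "progress"
Letter counts:
  'e': 1
  'g': 1
  'o': 1
  'p': 1
  'r': 2
  's': 2
Maximum count = 2
Most frequent = 'r', 's' (2 times each)


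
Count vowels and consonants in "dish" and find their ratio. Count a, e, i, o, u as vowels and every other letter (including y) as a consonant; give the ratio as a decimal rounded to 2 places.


Word: "dish"
Vowels (a,e,i,o,u): 1
Consonants: 3
Ratio = 1/3
= 0.33


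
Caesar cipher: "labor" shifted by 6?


Word: "labor"
Shift: 6
Each letter → (letter + shift) mod 26:
  'l' (11) + 6 = 17 → 'r'
  'a' (0) + 6 = 6 → 'g'
  'b' (1) + 6 = 7 → 'h'
  'o' (14) + 6 = 20 → 'u'
  'r' (17) + 6 = 23 → 'x'
Result = "rghux"


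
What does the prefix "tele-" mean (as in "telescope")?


Prefix: tele-
Example: telescope (tele- + scope)
Meaning = distant


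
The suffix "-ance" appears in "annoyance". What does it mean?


Suffix: -ance
Example: annoyance = annoy + -ance
Meaning = state of


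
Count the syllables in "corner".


Word: "corner"
Syllable breakdown: cor / ner
Counting: 2 parts
= 2 syllables


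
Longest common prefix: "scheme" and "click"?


Word 1: "scheme"
Word 2: "click"
Comparing from start:
  Pos 0: 's' != 'c' (stop)
LCP = "" (length 0)


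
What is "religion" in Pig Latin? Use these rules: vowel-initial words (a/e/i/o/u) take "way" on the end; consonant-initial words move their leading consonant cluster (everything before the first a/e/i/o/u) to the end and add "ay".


Word: "religion"
Starts with consonant(s) → move to end, add 'ay'
Consonant cluster: "r"
Pig Latin = "eligionray"


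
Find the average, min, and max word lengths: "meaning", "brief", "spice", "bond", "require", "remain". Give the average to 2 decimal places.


Lengths: "meaning"=7, "brief"=5, "spice"=5, "bond"=4, "require"=7, "remain"=6
Sum = 34, Count = 6
Average = 34/6 = 5.67
= avg=5.67, min=4, max=7


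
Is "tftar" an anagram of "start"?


Word 1: "start" → sorted: arstt
Word 2: "tftar" → sorted: afrtt
Same letters? arstt != afrtt
Anagram = No


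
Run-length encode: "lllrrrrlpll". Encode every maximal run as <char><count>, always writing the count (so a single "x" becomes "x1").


String: "lllrrrrlpll"
Scanning for consecutive runs:
  'l' x 3
  'r' x 4
  'l' x 1
  'p' x 1
  'l' x 2
RLE = "l3r4l1p1l2"


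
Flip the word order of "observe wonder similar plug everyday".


Original: "observe wonder similar plug everyday"
Words (1..n): observe | wonder | similar | plug | everyday
Reversed (n..1): everyday | plug | similar | wonder | observe
Result = "everyday plug similar wonder observe"


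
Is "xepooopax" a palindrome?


Word: "xepooopax"
Reversed: "xapooopex"
Forward == Backward? xepooopax != xapooopex
Palindrome = No


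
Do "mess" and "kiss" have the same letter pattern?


Pattern of "mess": [0, 1, 2, 2]
Pattern of "kiss": [0, 1, 2, 2]
Patterns match
Same pattern = Yes


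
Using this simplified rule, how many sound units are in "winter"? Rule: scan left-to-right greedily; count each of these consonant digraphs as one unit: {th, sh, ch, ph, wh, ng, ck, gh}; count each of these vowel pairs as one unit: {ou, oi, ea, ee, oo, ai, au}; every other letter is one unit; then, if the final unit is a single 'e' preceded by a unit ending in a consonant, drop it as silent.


Word: "winter" (6 letters)
Left-to-right scan:
  (1) 'w' (letter)
  (2) 'i' (letter)
  (3) 'n' (letter)
  (4) 't' (letter)
  (5) 'e' (letter)
  (6) 'r' (letter)
Units from scan: 6
Sound units = 6 units


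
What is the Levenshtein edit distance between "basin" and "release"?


Word 1: "basin" (length 5)
Word 2: "release" (length 7)
One optimal edit sequence (insert/delete/substitute each cost 1):
  1. insert 'r'  (+1)
  2. insert 'e'  (+1)
  3. insert 'l'  (+1)
  4. substitute 'b' -> 'e'  (+1)
  5. keep 'a'
  6. keep 's'
  7. delete 'i'  (+1)
  8. substitute 'n' -> 'e'  (+1)
Total edit operations: 6
Edit distance = 6


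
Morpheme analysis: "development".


Word: "development"
Morphemes: develop + -ment
Each morpheme carries meaning
= 2 morphemes


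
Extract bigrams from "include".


Word: "include" (length 7)
Number of bigrams = 7 - 2 + 1 = 6
  Position 0: "in"
  Position 1: "nc"
  Position 2: "cl"
  Position 3: "lu"
  Position 4: "ud"
  Position 5: "de"
Bigrams = "in", "nc", "cl", "lu", "ud", "de"


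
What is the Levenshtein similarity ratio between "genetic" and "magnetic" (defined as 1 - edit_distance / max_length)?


Word 1: "genetic" (length 7)
Word 2: "magnetic" (length 8)
One optimal edit sequence:
  1. insert 'm'  (+1)
  2. substitute 'g' -> 'a'  (+1)
  3. substitute 'e' -> 'g'  (+1)
  4. keep 'n'
  5. keep 'e'
  6. keep 't'
  7. keep 'i'
  8. keep 'c'
Edit distance = 3
Max length = max(7, 8) = 8
Similarity = 1 - 3/8
= 0.6250


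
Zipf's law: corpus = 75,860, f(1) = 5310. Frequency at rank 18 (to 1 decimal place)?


Zipf's law: f(r) = f(1) / r
f(1) = 5310
f(18) = 5310 / 18
= 295.0 occurrences


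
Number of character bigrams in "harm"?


Word: "harm" (length 4)
Number of 2-grams = length - 2 + 1 = 4 - 2 + 1
= 3


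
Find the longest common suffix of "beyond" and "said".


Word 1: "beyond"
Word 2: "said"
Comparing from end:
  Pos -1: 'd' == 'd'
  Pos -2: 'n' != 'i' (stop)
LCS = "d" (length 1)


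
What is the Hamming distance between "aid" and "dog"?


Comparing character by character (same length = 3):
  Pos 0: 'a' vs 'd' !=
  Pos 1: 'i' vs 'o' !=
  Pos 2: 'd' vs 'g' !=
Hamming distance = 3


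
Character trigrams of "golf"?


Word: "golf" (length 4)
Number of trigrams = 4 - 3 + 1 = 2
  Position 0: "gol"
  Position 1: "olf"
Trigrams = "gol", "olf"


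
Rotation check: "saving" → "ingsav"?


Word: "saving", Candidate: "ingsav"
Method: check if candidate is substring of word+word
"savingsaving" contains "ingsav"? Yes
Is rotation = Yes


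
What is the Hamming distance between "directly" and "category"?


Comparing character by character (same length = 8):
  Pos 0: 'd' vs 'c' !=
  Pos 1: 'i' vs 'a' !=
  Pos 2: 'r' vs 't' !=
  Pos 3: 'e' vs 'e' =
  Pos 4: 'c' vs 'g' !=
  Pos 5: 't' vs 'o' !=
  Pos 6: 'l' vs 'r' !=
  Pos 7: 'y' vs 'y' =
Hamming distance = 6


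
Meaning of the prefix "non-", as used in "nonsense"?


Prefix: non-
Example: nonsense = non- + sense
Meaning = not


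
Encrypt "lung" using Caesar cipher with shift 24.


Word: "lung"
Shift: 24
Each letter → (letter + shift) mod 26:
  'l' (11) + 24 = 9 → 'j'
  'u' (20) + 24 = 18 → 's'
  'n' (13) + 24 = 11 → 'l'
  'g' (6) + 24 = 4 → 'e'
Result = "jsle"


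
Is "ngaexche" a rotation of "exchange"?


Word: "exchange", Candidate: "ngaexche"
Method: check if candidate is substring of word+word
"exchangeexchange" contains "ngaexche"? No
Is rotation = No


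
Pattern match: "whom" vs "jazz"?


Pattern of "whom": [0, 1, 2, 3]
Pattern of "jazz": [0, 1, 2, 2]
Patterns do not match
Same pattern = No


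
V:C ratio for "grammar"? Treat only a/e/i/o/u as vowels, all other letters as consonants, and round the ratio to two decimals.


Word: "grammar"
Vowels (a,e,i,o,u): 2
Consonants: 5
Ratio = 2/5
= 0.40


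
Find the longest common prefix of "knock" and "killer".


Word 1: "knock"
Word 2: "killer"
Comparing from start:
  Pos 0: 'k' == 'k'
  Pos 1: 'n' != 'i' (stop)
LCP = "k" (length 1)


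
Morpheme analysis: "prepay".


Word: "prepay"
Morphemes: pre- / pay
Each morpheme carries meaning
= 2 morphemes


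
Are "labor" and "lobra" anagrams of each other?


Word 1: "labor" → sorted: ablor
Word 2: "lobra" → sorted: ablor
Same letters? ablor == ablor
Anagram = Yes


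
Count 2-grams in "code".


Word: "code" (length 4)
Number of 2-grams = length - 2 + 1 = 4 - 2 + 1
= 3


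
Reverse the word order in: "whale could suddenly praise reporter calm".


Original: "whale could suddenly praise reporter calm"
Words (1..n): whale | could | suddenly | praise | reporter | calm
Reversed (n..1): calm | reporter | praise | suddenly | could | whale
Result = "calm reporter praise suddenly could whale"


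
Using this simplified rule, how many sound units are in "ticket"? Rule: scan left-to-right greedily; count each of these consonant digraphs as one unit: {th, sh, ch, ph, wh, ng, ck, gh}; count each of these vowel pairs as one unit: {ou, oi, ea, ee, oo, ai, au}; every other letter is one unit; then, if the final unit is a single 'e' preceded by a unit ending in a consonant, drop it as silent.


Word: "ticket" (6 letters)
Left-to-right scan:
  1. 't' (letter)
  2. 'i' (letter)
  3. 'ck' (digraph)
  4. 'e' (letter)
  5. 't' (letter)
Units from scan: 5
Sound units = 5 units


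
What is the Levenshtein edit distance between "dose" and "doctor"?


Word 1: "dose" (length 4)
Word 2: "doctor" (length 6)
One optimal edit sequence (insert/delete/substitute each cost 1):
  1. keep 'd'
  2. keep 'o'
  3. insert 'c'  (+1)
  4. insert 't'  (+1)
  5. substitute 's' -> 'o'  (+1)
  6. substitute 'e' -> 'r'  (+1)
Total edit operations: 4
Edit distance = 4


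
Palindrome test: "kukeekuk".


Word: "kukeekuk"
Reversed: "kukeekuk"
Forward == Backward? kukeekuk == kukeekuk
Palindrome = Yes


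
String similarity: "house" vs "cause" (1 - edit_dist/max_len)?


Word 1: "house" (length 5)
Word 2: "cause" (length 5)
One optimal edit sequence:
  1. substitute 'h' -> 'c'  (+1)
  2. substitute 'o' -> 'a'  (+1)
  3. keep 'u'
  4. keep 's'
  5. keep 'e'
Edit distance = 2
Max length = max(5, 5) = 5
Similarity = 1 - 2/5
= 0.6000


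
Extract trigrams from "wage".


Word: "wage" (length 4)
Number of trigrams = 4 - 3 + 1 = 2
  Position 0: "wag"
  Position 1: "age"
Trigrams = "wag", "age"


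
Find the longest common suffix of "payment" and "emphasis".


Word 1: "payment"
Word 2: "emphasis"
Comparing from end:
  Pos -1: 't' != 's' (stop)
LCS = "" (length 0)


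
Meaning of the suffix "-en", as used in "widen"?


Suffix: -en
Example: widen = wide + -en, with a spelling change
Meaning = to make / become


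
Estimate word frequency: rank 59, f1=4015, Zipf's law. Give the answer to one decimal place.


Zipf's law: f(r) = f(1) / r
f(1) = 4015
f(59) = 4015 / 59
= 68.1 occurrences


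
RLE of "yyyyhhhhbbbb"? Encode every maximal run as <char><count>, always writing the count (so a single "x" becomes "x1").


String: "yyyyhhhhbbbb"
Scanning for consecutive runs:
  'y' x 4
  'h' x 4
  'b' x 4
RLE = "y4h4b4"


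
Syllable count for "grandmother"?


Word: "grandmother"
Syllable breakdown: grand-moth-er
Counting: 3 parts
= 3 syllables


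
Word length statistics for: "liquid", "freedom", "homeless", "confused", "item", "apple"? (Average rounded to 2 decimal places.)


Lengths: "liquid"=6, "freedom"=7, "homeless"=8, "confused"=8, "item"=4, "apple"=5
Sum = 38, Count = 6
Average = 38/6 = 6.33
= avg=6.33, min=4, max=8


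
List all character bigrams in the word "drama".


Word: "drama" (length 5)
Number of bigrams = 5 - 2 + 1 = 4
  Position 0: "dr"
  Position 1: "ra"
  Position 2: "am"
  Position 3: "ma"
Bigrams = "dr", "ra", "am", "ma"


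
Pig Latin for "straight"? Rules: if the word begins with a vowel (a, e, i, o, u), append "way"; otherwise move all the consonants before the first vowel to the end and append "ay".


Word: "straight"
Starts with consonant(s) → move to end, add 'ay'
Consonant cluster: "str"
Pig Latin = "aightstray"


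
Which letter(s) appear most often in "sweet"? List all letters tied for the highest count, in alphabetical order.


Word: "sweet"
Letter counts:
  'e': 2
  's': 1
  't': 1
  'w': 1
Maximum count = 2
Most frequent = 'e' (2 times each)


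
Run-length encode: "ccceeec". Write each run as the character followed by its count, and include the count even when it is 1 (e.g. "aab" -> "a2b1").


String: "ccceeec"
Scanning for consecutive runs:
  'c' x 3
  'e' x 3
  'c' x 1
RLE = "c3e3c1"


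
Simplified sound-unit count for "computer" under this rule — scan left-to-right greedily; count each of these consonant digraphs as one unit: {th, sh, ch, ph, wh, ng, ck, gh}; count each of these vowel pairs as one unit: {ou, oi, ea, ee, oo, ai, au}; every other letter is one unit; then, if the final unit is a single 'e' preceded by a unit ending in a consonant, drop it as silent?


Word: "computer" (8 letters)
Left-to-right scan:
  [1] 'c' (letter)
  [2] 'o' (letter)
  [3] 'm' (letter)
  [4] 'p' (letter)
  [5] 'u' (letter)
  [6] 't' (letter)
  [7] 'e' (letter)
  [8] 'r' (letter)
Units from scan: 8
Sound units = 8 units


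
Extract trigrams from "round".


Word: "round" (length 5)
Number of trigrams = 5 - 3 + 1 = 3
  Position 0: "rou"
  Position 1: "oun"
  Position 2: "und"
Trigrams = "rou", "oun", "und"


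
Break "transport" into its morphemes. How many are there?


Word: "transport"
Morphemes: trans- | port
Each morpheme carries meaning
= 2 morphemes


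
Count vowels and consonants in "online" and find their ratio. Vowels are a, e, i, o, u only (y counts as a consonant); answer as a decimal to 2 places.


Word: "online"
Vowels (a,e,i,o,u): 3
Consonants: 3
Ratio = 3/3
= 1.00


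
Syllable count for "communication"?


Word: "communication"
Syllable breakdown: com · mu · ni · ca · tion
Counting: 5 parts
= 5 syllables
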